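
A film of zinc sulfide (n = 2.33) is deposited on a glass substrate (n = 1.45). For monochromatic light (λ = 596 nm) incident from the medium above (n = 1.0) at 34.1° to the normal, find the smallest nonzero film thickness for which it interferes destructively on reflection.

Ray reflecting at the top interface goes from n = 1.0 toward n = 2.33: a half-wave phase shift.
Ray reflecting at the bottom interface goes from n = 2.33 toward n = 1.45: no phase shift.
The two reflections differ by half a wavelength.
With one net inversion, destructive interference in reflection requires 2 n t cos θ_r = m λ.
Snell's law: 1.0 sin 34.1° = 2.33 sin θ_r → sin θ_r = 0.241, cos θ_r = 0.971.
Minimum nonzero at m = 1: t = λ / (2 n cos θ_r) = 596 / (2 × 2.33 × 0.971) = 132 nm.

132 nm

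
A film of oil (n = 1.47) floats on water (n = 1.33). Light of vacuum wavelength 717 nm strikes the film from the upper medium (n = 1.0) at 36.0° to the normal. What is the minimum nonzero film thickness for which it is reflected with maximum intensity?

At the upper boundary (n = 1.0 to n = 1.47) the reflected ray undergoes a half-wave phase shift.
Bottom surface (1.47 → 1.33): reflection off a lower-index medium gives no phase shift.
Exactly one π shift → a net half-wave offset.
So the condition for constructive reflection is 2 n t cos θ_r = (m + ½) λ.
Snell's law: 1.0 sin 36.0° = 1.47 sin θ_r → sin θ_r = 0.400, cos θ_r = 0.917.
Minimum at m = 0: t = λ / (4 n cos θ_r) = 717 / (4 × 1.47 × 0.917) = 133 nm.

133 nm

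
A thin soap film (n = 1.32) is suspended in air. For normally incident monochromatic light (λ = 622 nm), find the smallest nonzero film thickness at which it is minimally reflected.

236 nm

Top surface (1.0 → 1.32): reflection off a higher-index medium gives a half-wave phase shift.
Bottom surface (1.32 → 1.0): reflection off a lower-index medium gives no phase shift.
Net: one phase inversion between the two reflected rays.
So the condition for destructive reflection is 2 n t = m λ.
Minimum nonzero at m = 1: t = λ / (2 n) = 622 / (2 × 1.32) = 236 nm.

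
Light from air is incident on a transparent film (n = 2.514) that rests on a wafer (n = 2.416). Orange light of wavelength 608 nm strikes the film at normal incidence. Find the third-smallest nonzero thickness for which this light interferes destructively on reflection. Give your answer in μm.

0.363 μm

At the upper boundary (n = 1.0 to n = 2.514) the reflected ray undergoes a half-wave phase shift.
Bottom surface (2.514 → 2.416): reflection off a lower-index medium gives no phase shift.
Exactly one π shift → a net half-wave offset.
With one net inversion, destructive interference in reflection requires 2 n t = m λ.
The third-smallest nonzero thickness corresponds to m = 3: t = m λ / (2 n) = 3.00 × 608 / (2 × 2.514) = 363 nm.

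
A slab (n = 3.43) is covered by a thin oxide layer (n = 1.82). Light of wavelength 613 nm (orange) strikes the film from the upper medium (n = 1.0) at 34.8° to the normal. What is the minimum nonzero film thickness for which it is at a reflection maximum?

177 nm

Top surface (1.0 → 1.82): reflection off a higher-index medium gives a half-wave phase shift.
At the lower boundary (n = 1.82 to n = 3.43) the reflected ray undergoes a half-wave phase shift.
Net: no relative phase inversion (both shifts match).
With no net inversion, constructive interference in reflection requires 2 n t cos θ_r = m λ.
Snell's law: 1.0 sin 34.8° = 1.82 sin θ_r → sin θ_r = 0.314, cos θ_r = 0.950.
Minimum nonzero at m = 1: t = λ / (2 n cos θ_r) = 613 / (2 × 1.82 × 0.950) = 177 nm.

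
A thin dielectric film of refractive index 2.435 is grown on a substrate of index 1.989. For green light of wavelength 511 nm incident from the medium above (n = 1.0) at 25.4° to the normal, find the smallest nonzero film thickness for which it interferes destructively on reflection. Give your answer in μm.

Top surface (1.0 → 2.435): reflection off a higher-index medium gives a half-wave phase shift.
At the lower boundary (n = 2.435 to n = 1.989) the reflected ray undergoes no phase shift.
Net: one phase inversion between the two reflected rays.
So the condition for destructive reflection is 2 n t cos θ_r = m λ.
Snell's law: 1.0 sin 25.4° = 2.435 sin θ_r → sin θ_r = 0.176, cos θ_r = 0.984.
Minimum nonzero at m = 1: t = λ / (2 n cos θ_r) = 511 / (2 × 2.435 × 0.984) = 107 nm.

0.107 μm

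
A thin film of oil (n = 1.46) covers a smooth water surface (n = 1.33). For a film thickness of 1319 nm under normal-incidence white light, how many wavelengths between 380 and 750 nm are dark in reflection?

Top surface (1.0 → 1.46): reflection off a higher-index medium gives a half-wave phase shift.
Ray reflecting at the bottom interface goes from n = 1.46 toward n = 1.33: no phase shift.
The two reflections differ by half a wavelength.
With one net inversion, destructive interference in reflection requires 2 n t = m λ.
λ = 2 n t / m = 3851 / m nm.
m=5: 770 nm (IR); m=6: 642 nm (visible); m=7: 550 nm (visible); m=8: 481 nm (visible); m=9: 428 nm (visible); m=10: 385 nm (visible); m=11: 350 nm (UV).

5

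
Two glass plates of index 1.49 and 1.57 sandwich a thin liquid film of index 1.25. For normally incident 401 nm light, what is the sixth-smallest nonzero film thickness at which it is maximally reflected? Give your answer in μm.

Top surface (1.49 → 1.25): reflection off a lower-index medium gives no phase shift.
At the lower boundary (n = 1.25 to n = 1.57) the reflected ray undergoes a half-wave phase shift.
Exactly one π shift → a net half-wave offset.
With one net inversion, constructive interference in reflection requires 2 n t = (m + ½) λ.
The sixth-smallest nonzero thickness corresponds to m = 5: t = (m + ½) λ / (2 n) = 5.50 × 401 / (2 × 1.25) = 882 nm.

0.882 μm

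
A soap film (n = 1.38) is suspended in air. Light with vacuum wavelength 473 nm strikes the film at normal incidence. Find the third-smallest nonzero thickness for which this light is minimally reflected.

Ray reflecting at the top interface goes from n = 1.0 toward n = 1.38: a half-wave phase shift.
Ray reflecting at the bottom interface goes from n = 1.38 toward n = 1.0: no phase shift.
The two reflections differ by half a wavelength.
With one net inversion, destructive interference in reflection requires 2 n t = m λ.
The third-smallest nonzero thickness corresponds to m = 3: t = m λ / (2 n) = 3.00 × 473 / (2 × 1.38) = 514 nm.

514 nm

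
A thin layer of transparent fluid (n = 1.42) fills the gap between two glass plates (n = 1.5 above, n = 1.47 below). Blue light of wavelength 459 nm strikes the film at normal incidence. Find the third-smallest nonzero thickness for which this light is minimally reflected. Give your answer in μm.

Ray reflecting at the top interface goes from n = 1.5 toward n = 1.42: no phase shift.
At the lower boundary (n = 1.42 to n = 1.47) the reflected ray undergoes a half-wave phase shift.
The two reflections differ by half a wavelength.
With one net inversion, destructive interference in reflection requires 2 n t = m λ.
The third-smallest nonzero thickness corresponds to m = 3: t = m λ / (2 n) = 3.00 × 459 / (2 × 1.42) = 485 nm.

0.485 μm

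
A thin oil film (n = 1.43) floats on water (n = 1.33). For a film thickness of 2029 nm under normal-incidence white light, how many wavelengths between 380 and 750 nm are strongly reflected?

7

Ray reflecting at the top interface goes from n = 1.0 toward n = 1.43: a half-wave phase shift.
Bottom surface (1.43 → 1.33): reflection off a lower-index medium gives no phase shift.
The two reflections differ by half a wavelength.
So the condition for constructive reflection is 2 n t = (m + ½) λ.
λ = 2 n t / (m + ½) = 5803 / (m + ½) nm.
m=7: 774 nm (IR); m=8: 683 nm (visible); m=9: 611 nm (visible); m=10: 553 nm (visible); m=11: 505 nm (visible); m=12: 464 nm (visible); m=13: 430 nm (visible); m=14: 400 nm (visible); m=15: 374 nm (UV).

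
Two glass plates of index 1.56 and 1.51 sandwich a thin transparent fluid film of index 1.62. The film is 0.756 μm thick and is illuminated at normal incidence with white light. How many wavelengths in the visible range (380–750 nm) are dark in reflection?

3

At the upper boundary (n = 1.56 to n = 1.62) the reflected ray undergoes a half-wave phase shift.
At the lower boundary (n = 1.62 to n = 1.51) the reflected ray undergoes no phase shift.
Exactly one π shift → a net half-wave offset.
For minimum reflection here: 2 n t = m λ.
λ = 2 n t / m = 2449 / m nm.
m=3: 816 nm (IR); m=4: 612 nm (visible); m=5: 490 nm (visible); m=6: 408 nm (visible); m=7: 350 nm (UV).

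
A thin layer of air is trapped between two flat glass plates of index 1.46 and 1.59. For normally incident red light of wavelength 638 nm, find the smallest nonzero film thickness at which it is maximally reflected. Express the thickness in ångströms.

1595 Å

At the upper boundary (n = 1.46 to n = 1.0) the reflected ray undergoes no phase shift.
At the lower boundary (n = 1.0 to n = 1.59) the reflected ray undergoes a half-wave phase shift.
The two reflections differ by half a wavelength.
For strong reflection here: 2 n t = (m + ½) λ.
Minimum at m = 0: t = λ / (4 n) = 638 / (4 × 1.0) = 160 nm.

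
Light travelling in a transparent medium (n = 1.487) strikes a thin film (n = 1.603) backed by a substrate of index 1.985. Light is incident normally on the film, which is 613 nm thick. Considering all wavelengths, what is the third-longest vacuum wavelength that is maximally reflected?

Ray reflecting at the top interface goes from n = 1.487 toward n = 1.603: a half-wave phase shift.
Ray reflecting at the bottom interface goes from n = 1.603 toward n = 1.985: a half-wave phase shift.
Net: no relative phase inversion (both shifts match).
So the condition for constructive reflection is 2 n t = m λ.
λ = 2 n t / m. The third-longest wavelength is m = 3: λ = 2 × 1.603 × 613 / 3.00 = 655 nm.

655 nm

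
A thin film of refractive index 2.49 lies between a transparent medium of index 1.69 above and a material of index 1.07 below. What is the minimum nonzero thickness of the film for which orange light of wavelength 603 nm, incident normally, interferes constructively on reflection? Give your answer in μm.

Ray reflecting at the top interface goes from n = 1.69 toward n = 2.49: a half-wave phase shift.
At the lower boundary (n = 2.49 to n = 1.07) the reflected ray undergoes no phase shift.
The two reflections differ by half a wavelength.
With one net inversion, constructive interference in reflection requires 2 n t = (m + ½) λ.
Minimum at m = 0: t = λ / (4 n) = 603 / (4 × 2.49) = 60.5 nm.

0.0605 μm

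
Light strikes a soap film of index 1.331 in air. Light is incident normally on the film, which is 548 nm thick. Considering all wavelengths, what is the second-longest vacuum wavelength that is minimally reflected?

729 nm

At the upper boundary (n = 1.0 to n = 1.331) the reflected ray undergoes a half-wave phase shift.
Ray reflecting at the bottom interface goes from n = 1.331 toward n = 1.0: no phase shift.
The two reflections differ by half a wavelength.
With one net inversion, destructive interference in reflection requires 2 n t = m λ.
λ = 2 n t / m. The second-longest wavelength is m = 2: λ = 2 × 1.331 × 548 / 2.00 = 729 nm.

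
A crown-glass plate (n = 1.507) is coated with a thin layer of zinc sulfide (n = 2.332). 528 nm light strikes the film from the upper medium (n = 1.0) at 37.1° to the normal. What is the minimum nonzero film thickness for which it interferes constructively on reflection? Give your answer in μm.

0.0586 μm

Top surface (1.0 → 2.332): reflection off a higher-index medium gives a half-wave phase shift.
Bottom surface (2.332 → 1.507): reflection off a lower-index medium gives no phase shift.
The two reflections differ by half a wavelength.
For strong reflection here: 2 n t cos θ_r = (m + ½) λ.
Snell's law: 1.0 sin 37.1° = 2.332 sin θ_r → sin θ_r = 0.259, cos θ_r = 0.966.
Minimum at m = 0: t = λ / (4 n cos θ_r) = 528 / (4 × 2.332 × 0.966) = 58.6 nm.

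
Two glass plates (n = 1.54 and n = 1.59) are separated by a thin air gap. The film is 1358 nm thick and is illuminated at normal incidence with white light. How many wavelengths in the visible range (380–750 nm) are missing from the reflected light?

Ray reflecting at the top interface goes from n = 1.54 toward n = 1.0: no phase shift.
Ray reflecting at the bottom interface goes from n = 1.0 toward n = 1.59: a half-wave phase shift.
The two reflections differ by half a wavelength.
So the condition for destructive reflection is 2 n t = m λ.
λ = 2 n t / m = 2716 / m nm.
m=3: 905 nm (IR); m=4: 679 nm (visible); m=5: 543 nm (visible); m=6: 453 nm (visible); m=7: 388 nm (visible); m=8: 340 nm (UV).

4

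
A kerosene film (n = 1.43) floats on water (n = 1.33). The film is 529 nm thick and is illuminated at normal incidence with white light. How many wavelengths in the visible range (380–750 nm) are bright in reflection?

2

At the upper boundary (n = 1.0 to n = 1.43) the reflected ray undergoes a half-wave phase shift.
Ray reflecting at the bottom interface goes from n = 1.43 toward n = 1.33: no phase shift.
Net: one phase inversion between the two reflected rays.
With one net inversion, constructive interference in reflection requires 2 n t = (m + ½) λ.
λ = 2 n t / (m + ½) = 1513 / (m + ½) nm.
m=1: 1009 nm (IR); m=2: 605 nm (visible); m=3: 432 nm (visible); m=4: 336 nm (UV).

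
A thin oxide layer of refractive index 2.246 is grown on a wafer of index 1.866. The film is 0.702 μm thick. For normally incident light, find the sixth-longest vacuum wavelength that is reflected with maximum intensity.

573 nm

Ray reflecting at the top interface goes from n = 1.0 toward n = 2.246: a half-wave phase shift.
Bottom surface (2.246 → 1.866): reflection off a lower-index medium gives no phase shift.
Net: one phase inversion between the two reflected rays.
With one net inversion, constructive interference in reflection requires 2 n t = (m + ½) λ.
λ = 2 n t / (m + ½). The sixth-longest wavelength is m = 5: λ = 2 × 2.246 × 702 / 5.50 = 573 nm.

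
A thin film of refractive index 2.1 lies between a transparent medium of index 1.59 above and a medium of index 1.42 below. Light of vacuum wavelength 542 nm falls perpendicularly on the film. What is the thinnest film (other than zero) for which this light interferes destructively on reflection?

129 nm

Ray reflecting at the top interface goes from n = 1.59 toward n = 2.1: a half-wave phase shift.
Ray reflecting at the bottom interface goes from n = 2.1 toward n = 1.42: no phase shift.
The two reflections differ by half a wavelength.
For weak reflection here: 2 n t = m λ.
Minimum nonzero at m = 1: t = λ / (2 n) = 542 / (2 × 2.1) = 129 nm.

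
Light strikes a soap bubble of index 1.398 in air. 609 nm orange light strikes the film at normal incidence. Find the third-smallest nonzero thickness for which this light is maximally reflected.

Top surface (1.0 → 1.398): reflection off a higher-index medium gives a half-wave phase shift.
Ray reflecting at the bottom interface goes from n = 1.398 toward n = 1.0: no phase shift.
Exactly one π shift → a net half-wave offset.
With one net inversion, constructive interference in reflection requires 2 n t = (m + ½) λ.
The third-smallest nonzero thickness corresponds to m = 2: t = (m + ½) λ / (2 n) = 2.50 × 609 / (2 × 1.398) = 545 nm.

545 nm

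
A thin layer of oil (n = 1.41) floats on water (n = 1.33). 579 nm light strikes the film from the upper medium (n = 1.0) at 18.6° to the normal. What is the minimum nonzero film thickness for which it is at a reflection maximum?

105 nm

Top surface (1.0 → 1.41): reflection off a higher-index medium gives a half-wave phase shift.
Bottom surface (1.41 → 1.33): reflection off a lower-index medium gives no phase shift.
Exactly one π shift → a net half-wave offset.
With one net inversion, constructive interference in reflection requires 2 n t cos θ_r = (m + ½) λ.
Snell's law: 1.0 sin 18.6° = 1.41 sin θ_r → sin θ_r = 0.226, cos θ_r = 0.974.
Minimum at m = 0: t = λ / (4 n cos θ_r) = 579 / (4 × 1.41 × 0.974) = 105 nm.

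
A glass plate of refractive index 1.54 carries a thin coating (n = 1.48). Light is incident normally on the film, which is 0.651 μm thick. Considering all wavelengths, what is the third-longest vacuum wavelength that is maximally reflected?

642 nm

Top surface (1.0 → 1.48): reflection off a higher-index medium gives a half-wave phase shift.
At the lower boundary (n = 1.48 to n = 1.54) the reflected ray undergoes a half-wave phase shift.
The two reflections carry the same phase change, so no net offset.
So the condition for constructive reflection is 2 n t = m λ.
λ = 2 n t / m. The third-longest wavelength is m = 3: λ = 2 × 1.48 × 651 / 3.00 = 642 nm.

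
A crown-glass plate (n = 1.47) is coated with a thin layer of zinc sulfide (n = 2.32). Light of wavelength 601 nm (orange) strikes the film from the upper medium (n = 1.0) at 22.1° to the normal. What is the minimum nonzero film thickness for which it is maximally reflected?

65.6 nm

At the upper boundary (n = 1.0 to n = 2.32) the reflected ray undergoes a half-wave phase shift.
Bottom surface (2.32 → 1.47): reflection off a lower-index medium gives no phase shift.
The two reflections differ by half a wavelength.
With one net inversion, constructive interference in reflection requires 2 n t cos θ_r = (m + ½) λ.
Snell's law: 1.0 sin 22.1° = 2.32 sin θ_r → sin θ_r = 0.162, cos θ_r = 0.987.
Minimum at m = 0: t = λ / (4 n cos θ_r) = 601 / (4 × 2.32 × 0.987) = 65.6 nm.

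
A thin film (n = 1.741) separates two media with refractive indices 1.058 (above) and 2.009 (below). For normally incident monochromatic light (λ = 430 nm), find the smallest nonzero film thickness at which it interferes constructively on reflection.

At the upper boundary (n = 1.058 to n = 1.741) the reflected ray undergoes a half-wave phase shift.
At the lower boundary (n = 1.741 to n = 2.009) the reflected ray undergoes a half-wave phase shift.
Net: no relative phase inversion (both shifts match).
For maximum reflection here: 2 n t = m λ.
Minimum nonzero at m = 1: t = λ / (2 n) = 430 / (2 × 1.741) = 123 nm.

123 nm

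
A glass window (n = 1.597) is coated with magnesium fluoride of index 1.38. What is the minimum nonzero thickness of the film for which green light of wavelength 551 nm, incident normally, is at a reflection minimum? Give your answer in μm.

Ray reflecting at the top interface goes from n = 1.0 toward n = 1.38: a half-wave phase shift.
Bottom surface (1.38 → 1.597): reflection off a higher-index medium gives a half-wave phase shift.
Zero or two π shifts → no net half-wave offset.
For weak reflection here: 2 n t = (m + ½) λ.
Minimum at m = 0: t = λ / (4 n) = 551 / (4 × 1.38) = 99.8 nm.

0.0998 μm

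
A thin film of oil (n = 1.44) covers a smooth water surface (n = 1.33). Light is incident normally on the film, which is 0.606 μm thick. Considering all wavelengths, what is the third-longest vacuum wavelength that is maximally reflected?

Top surface (1.0 → 1.44): reflection off a higher-index medium gives a half-wave phase shift.
Bottom surface (1.44 → 1.33): reflection off a lower-index medium gives no phase shift.
Exactly one π shift → a net half-wave offset.
For strong reflection here: 2 n t = (m + ½) λ.
λ = 2 n t / (m + ½). The third-longest wavelength is m = 2: λ = 2 × 1.44 × 606 / 2.50 = 698 nm.

698 nm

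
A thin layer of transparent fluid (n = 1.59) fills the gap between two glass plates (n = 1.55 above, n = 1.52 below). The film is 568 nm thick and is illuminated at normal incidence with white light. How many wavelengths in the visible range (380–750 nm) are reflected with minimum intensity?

Ray reflecting at the top interface goes from n = 1.55 toward n = 1.59: a half-wave phase shift.
Bottom surface (1.59 → 1.52): reflection off a lower-index medium gives no phase shift.
Exactly one π shift → a net half-wave offset.
So the condition for destructive reflection is 2 n t = m λ.
λ = 2 n t / m = 1806 / m nm.
m=2: 903 nm (IR); m=3: 602 nm (visible); m=4: 452 nm (visible); m=5: 361 nm (UV).

2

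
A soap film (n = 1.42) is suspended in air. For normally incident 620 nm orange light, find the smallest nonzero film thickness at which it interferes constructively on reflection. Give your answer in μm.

Ray reflecting at the top interface goes from n = 1.0 toward n = 1.42: a half-wave phase shift.
Bottom surface (1.42 → 1.0): reflection off a lower-index medium gives no phase shift.
Exactly one π shift → a net half-wave offset.
For strong reflection here: 2 n t = (m + ½) λ.
Minimum at m = 0: t = λ / (4 n) = 620 / (4 × 1.42) = 109 nm.

0.109 μm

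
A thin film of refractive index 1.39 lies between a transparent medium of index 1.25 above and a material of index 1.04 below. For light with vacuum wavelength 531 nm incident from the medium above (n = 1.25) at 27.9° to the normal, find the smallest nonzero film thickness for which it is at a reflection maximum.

105 nm

Top surface (1.25 → 1.39): reflection off a higher-index medium gives a half-wave phase shift.
At the lower boundary (n = 1.39 to n = 1.04) the reflected ray undergoes no phase shift.
Exactly one π shift → a net half-wave offset.
For maximum reflection here: 2 n t cos θ_r = (m + ½) λ.
Snell's law: 1.25 sin 27.9° = 1.39 sin θ_r → sin θ_r = 0.421, cos θ_r = 0.907.
Minimum at m = 0: t = λ / (4 n cos θ_r) = 531 / (4 × 1.39 × 0.907) = 105 nm.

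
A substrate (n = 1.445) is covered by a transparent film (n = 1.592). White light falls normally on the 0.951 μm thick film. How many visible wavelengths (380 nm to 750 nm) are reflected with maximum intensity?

Ray reflecting at the top interface goes from n = 1.0 toward n = 1.592: a half-wave phase shift.
At the lower boundary (n = 1.592 to n = 1.445) the reflected ray undergoes no phase shift.
The two reflections differ by half a wavelength.
So the condition for constructive reflection is 2 n t = (m + ½) λ.
λ = 2 n t / (m + ½) = 3028 / (m + ½) nm.
m=3: 865 nm (IR); m=4: 673 nm (visible); m=5: 551 nm (visible); m=6: 466 nm (visible); m=7: 404 nm (visible); m=8: 356 nm (UV).

4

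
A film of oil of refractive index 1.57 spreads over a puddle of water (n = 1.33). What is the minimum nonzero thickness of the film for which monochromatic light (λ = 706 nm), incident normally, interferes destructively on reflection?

Ray reflecting at the top interface goes from n = 1.0 toward n = 1.57: a half-wave phase shift.
Ray reflecting at the bottom interface goes from n = 1.57 toward n = 1.33: no phase shift.
The two reflections differ by half a wavelength.
So the condition for destructive reflection is 2 n t = m λ.
Minimum nonzero at m = 1: t = λ / (2 n) = 706 / (2 × 1.57) = 225 nm.

225 nm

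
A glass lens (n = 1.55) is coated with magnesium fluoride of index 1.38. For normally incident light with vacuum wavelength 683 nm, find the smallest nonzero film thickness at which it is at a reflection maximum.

Top surface (1.0 → 1.38): reflection off a higher-index medium gives a half-wave phase shift.
At the lower boundary (n = 1.38 to n = 1.55) the reflected ray undergoes a half-wave phase shift.
The two reflections carry the same phase change, so no net offset.
So the condition for constructive reflection is 2 n t = m λ.
Minimum nonzero at m = 1: t = λ / (2 n) = 683 / (2 × 1.38) = 247 nm.

247 nm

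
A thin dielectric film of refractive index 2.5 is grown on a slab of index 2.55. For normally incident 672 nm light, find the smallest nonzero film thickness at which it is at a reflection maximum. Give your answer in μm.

At the upper boundary (n = 1.0 to n = 2.5) the reflected ray undergoes a half-wave phase shift.
Bottom surface (2.5 → 2.55): reflection off a higher-index medium gives a half-wave phase shift.
Net: no relative phase inversion (both shifts match).
With no net inversion, constructive interference in reflection requires 2 n t = m λ.
Minimum nonzero at m = 1: t = λ / (2 n) = 672 / (2 × 2.5) = 134 nm.

0.134 μm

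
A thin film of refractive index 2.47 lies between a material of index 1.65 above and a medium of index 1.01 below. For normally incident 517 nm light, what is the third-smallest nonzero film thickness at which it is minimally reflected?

Top surface (1.65 → 2.47): reflection off a higher-index medium gives a half-wave phase shift.
Bottom surface (2.47 → 1.01): reflection off a lower-index medium gives no phase shift.
Exactly one π shift → a net half-wave offset.
So the condition for destructive reflection is 2 n t = m λ.
The third-smallest nonzero thickness corresponds to m = 3: t = m λ / (2 n) = 3.00 × 517 / (2 × 2.47) = 314 nm.

314 nm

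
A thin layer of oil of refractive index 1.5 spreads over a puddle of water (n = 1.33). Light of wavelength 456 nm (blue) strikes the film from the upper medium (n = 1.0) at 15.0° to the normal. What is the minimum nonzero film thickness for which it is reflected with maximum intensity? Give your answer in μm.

0.0772 μm

At the upper boundary (n = 1.0 to n = 1.5) the reflected ray undergoes a half-wave phase shift.
Ray reflecting at the bottom interface goes from n = 1.5 toward n = 1.33: no phase shift.
The two reflections differ by half a wavelength.
For bright reflection here: 2 n t cos θ_r = (m + ½) λ.
Snell's law: 1.0 sin 15.0° = 1.5 sin θ_r → sin θ_r = 0.173, cos θ_r = 0.985.
Minimum at m = 0: t = λ / (4 n cos θ_r) = 456 / (4 × 1.5 × 0.985) = 77.2 nm.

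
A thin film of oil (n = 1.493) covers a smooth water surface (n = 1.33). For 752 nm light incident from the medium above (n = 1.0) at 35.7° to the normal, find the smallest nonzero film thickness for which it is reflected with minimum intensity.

Top surface (1.0 → 1.493): reflection off a higher-index medium gives a half-wave phase shift.
At the lower boundary (n = 1.493 to n = 1.33) the reflected ray undergoes no phase shift.
Net: one phase inversion between the two reflected rays.
For weak reflection here: 2 n t cos θ_r = m λ.
Snell's law: 1.0 sin 35.7° = 1.493 sin θ_r → sin θ_r = 0.391, cos θ_r = 0.920.
Minimum nonzero at m = 1: t = λ / (2 n cos θ_r) = 752 / (2 × 1.493 × 0.920) = 274 nm.

274 nm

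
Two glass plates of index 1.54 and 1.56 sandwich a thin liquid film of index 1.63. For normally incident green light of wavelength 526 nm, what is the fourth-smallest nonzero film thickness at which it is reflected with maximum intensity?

565 nm

Top surface (1.54 → 1.63): reflection off a higher-index medium gives a half-wave phase shift.
Bottom surface (1.63 → 1.56): reflection off a lower-index medium gives no phase shift.
Exactly one π shift → a net half-wave offset.
For maximum reflection here: 2 n t = (m + ½) λ.
The fourth-smallest nonzero thickness corresponds to m = 3: t = (m + ½) λ / (2 n) = 3.50 × 526 / (2 × 1.63) = 565 nm.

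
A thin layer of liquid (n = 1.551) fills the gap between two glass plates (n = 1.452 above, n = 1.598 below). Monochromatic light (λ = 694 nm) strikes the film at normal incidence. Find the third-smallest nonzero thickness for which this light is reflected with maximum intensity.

671 nm

Ray reflecting at the top interface goes from n = 1.452 toward n = 1.551: a half-wave phase shift.
Ray reflecting at the bottom interface goes from n = 1.551 toward n = 1.598: a half-wave phase shift.
Net: no relative phase inversion (both shifts match).
With no net inversion, constructive interference in reflection requires 2 n t = m λ.
The third-smallest nonzero thickness corresponds to m = 3: t = m λ / (2 n) = 3.00 × 694 / (2 × 1.551) = 671 nm.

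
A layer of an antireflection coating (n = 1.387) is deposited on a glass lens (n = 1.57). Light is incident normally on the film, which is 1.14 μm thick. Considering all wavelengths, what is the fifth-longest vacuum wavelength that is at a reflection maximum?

632 nm

Top surface (1.0 → 1.387): reflection off a higher-index medium gives a half-wave phase shift.
Ray reflecting at the bottom interface goes from n = 1.387 toward n = 1.57: a half-wave phase shift.
Zero or two π shifts → no net half-wave offset.
So the condition for constructive reflection is 2 n t = m λ.
λ = 2 n t / m. The fifth-longest wavelength is m = 5: λ = 2 × 1.387 × 1140 / 5.00 = 632 nm.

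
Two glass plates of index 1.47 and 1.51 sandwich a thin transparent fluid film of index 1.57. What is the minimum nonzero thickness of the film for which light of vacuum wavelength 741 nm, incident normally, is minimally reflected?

At the upper boundary (n = 1.47 to n = 1.57) the reflected ray undergoes a half-wave phase shift.
Bottom surface (1.57 → 1.51): reflection off a lower-index medium gives no phase shift.
The two reflections differ by half a wavelength.
For weak reflection here: 2 n t = m λ.
Minimum nonzero at m = 1: t = λ / (2 n) = 741 / (2 × 1.57) = 236 nm.

236 nm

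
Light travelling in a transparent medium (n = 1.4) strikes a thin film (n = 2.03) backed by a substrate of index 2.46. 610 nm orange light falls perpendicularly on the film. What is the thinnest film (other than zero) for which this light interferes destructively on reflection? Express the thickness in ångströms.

751 Å

Ray reflecting at the top interface goes from n = 1.4 toward n = 2.03: a half-wave phase shift.
Ray reflecting at the bottom interface goes from n = 2.03 toward n = 2.46: a half-wave phase shift.
The two reflections carry the same phase change, so no net offset.
For weak reflection here: 2 n t = (m + ½) λ.
Minimum at m = 0: t = λ / (4 n) = 610 / (4 × 2.03) = 75.1 nm.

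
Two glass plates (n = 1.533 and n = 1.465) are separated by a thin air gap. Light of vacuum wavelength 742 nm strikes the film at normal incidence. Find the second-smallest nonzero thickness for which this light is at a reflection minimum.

Top surface (1.533 → 1.0): reflection off a lower-index medium gives no phase shift.
At the lower boundary (n = 1.0 to n = 1.465) the reflected ray undergoes a half-wave phase shift.
Exactly one π shift → a net half-wave offset.
With one net inversion, destructive interference in reflection requires 2 n t = m λ.
The second-smallest nonzero thickness corresponds to m = 2: t = m λ / (2 n) = 2.00 × 742 / (2 × 1.0) = 742 nm.

742 nm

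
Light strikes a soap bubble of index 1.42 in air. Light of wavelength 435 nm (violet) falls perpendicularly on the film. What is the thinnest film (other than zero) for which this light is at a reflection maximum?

At the upper boundary (n = 1.0 to n = 1.42) the reflected ray undergoes a half-wave phase shift.
Ray reflecting at the bottom interface goes from n = 1.42 toward n = 1.0: no phase shift.
Exactly one π shift → a net half-wave offset.
So the condition for constructive reflection is 2 n t = (m + ½) λ.
Minimum at m = 0: t = λ / (4 n) = 435 / (4 × 1.42) = 76.6 nm.

76.6 nm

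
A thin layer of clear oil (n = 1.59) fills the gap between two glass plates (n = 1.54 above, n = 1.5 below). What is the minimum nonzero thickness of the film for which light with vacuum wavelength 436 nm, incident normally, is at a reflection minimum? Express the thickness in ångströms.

Ray reflecting at the top interface goes from n = 1.54 toward n = 1.59: a half-wave phase shift.
Bottom surface (1.59 → 1.5): reflection off a lower-index medium gives no phase shift.
Exactly one π shift → a net half-wave offset.
For minimum reflection here: 2 n t = m λ.
Minimum nonzero at m = 1: t = λ / (2 n) = 436 / (2 × 1.59) = 137 nm.

1371 Å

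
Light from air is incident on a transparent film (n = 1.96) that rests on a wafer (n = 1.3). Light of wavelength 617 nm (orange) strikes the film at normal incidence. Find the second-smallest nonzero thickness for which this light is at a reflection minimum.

315 nm

Top surface (1.0 → 1.96): reflection off a higher-index medium gives a half-wave phase shift.
Ray reflecting at the bottom interface goes from n = 1.96 toward n = 1.3: no phase shift.
The two reflections differ by half a wavelength.
With one net inversion, destructive interference in reflection requires 2 n t = m λ.
The second-smallest nonzero thickness corresponds to m = 2: t = m λ / (2 n) = 2.00 × 617 / (2 × 1.96) = 315 nm.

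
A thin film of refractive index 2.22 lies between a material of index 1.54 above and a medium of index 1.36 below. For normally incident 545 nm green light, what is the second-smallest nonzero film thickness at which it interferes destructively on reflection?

Ray reflecting at the top interface goes from n = 1.54 toward n = 2.22: a half-wave phase shift.
Ray reflecting at the bottom interface goes from n = 2.22 toward n = 1.36: no phase shift.
The two reflections differ by half a wavelength.
For minimum reflection here: 2 n t = m λ.
The second-smallest nonzero thickness corresponds to m = 2: t = m λ / (2 n) = 2.00 × 545 / (2 × 2.22) = 245 nm.

245 nm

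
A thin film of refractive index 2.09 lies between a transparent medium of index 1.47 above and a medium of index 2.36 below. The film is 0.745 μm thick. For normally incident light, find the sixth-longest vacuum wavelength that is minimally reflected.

566 nm

Ray reflecting at the top interface goes from n = 1.47 toward n = 2.09: a half-wave phase shift.
Bottom surface (2.09 → 2.36): reflection off a higher-index medium gives a half-wave phase shift.
Zero or two π shifts → no net half-wave offset.
So the condition for destructive reflection is 2 n t = (m + ½) λ.
λ = 2 n t / (m + ½). The sixth-longest wavelength is m = 5: λ = 2 × 2.09 × 745 / 5.50 = 566 nm.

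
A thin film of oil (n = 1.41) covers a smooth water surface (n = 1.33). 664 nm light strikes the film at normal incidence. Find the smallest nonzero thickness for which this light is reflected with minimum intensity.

235 nm

At the upper boundary (n = 1.0 to n = 1.41) the reflected ray undergoes a half-wave phase shift.
Bottom surface (1.41 → 1.33): reflection off a lower-index medium gives no phase shift.
Exactly one π shift → a net half-wave offset.
With one net inversion, destructive interference in reflection requires 2 n t = m λ.
The smallest nonzero thickness corresponds to m = 1: t = m λ / (2 n) = 1.00 × 664 / (2 × 1.41) = 235 nm.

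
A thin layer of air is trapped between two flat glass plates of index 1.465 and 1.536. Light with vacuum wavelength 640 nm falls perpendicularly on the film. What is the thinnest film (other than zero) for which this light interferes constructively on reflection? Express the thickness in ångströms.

1600 Å

At the upper boundary (n = 1.465 to n = 1.0) the reflected ray undergoes no phase shift.
At the lower boundary (n = 1.0 to n = 1.536) the reflected ray undergoes a half-wave phase shift.
The two reflections differ by half a wavelength.
With one net inversion, constructive interference in reflection requires 2 n t = (m + ½) λ.
Minimum at m = 0: t = λ / (4 n) = 640 / (4 × 1.0) = 160 nm.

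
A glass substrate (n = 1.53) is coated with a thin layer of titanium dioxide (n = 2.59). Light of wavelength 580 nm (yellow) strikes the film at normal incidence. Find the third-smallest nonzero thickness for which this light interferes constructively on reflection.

At the upper boundary (n = 1.0 to n = 2.59) the reflected ray undergoes a half-wave phase shift.
Bottom surface (2.59 → 1.53): reflection off a lower-index medium gives no phase shift.
Exactly one π shift → a net half-wave offset.
For bright reflection here: 2 n t = (m + ½) λ.
The third-smallest nonzero thickness corresponds to m = 2: t = (m + ½) λ / (2 n) = 2.50 × 580 / (2 × 2.59) = 280 nm.

280 nm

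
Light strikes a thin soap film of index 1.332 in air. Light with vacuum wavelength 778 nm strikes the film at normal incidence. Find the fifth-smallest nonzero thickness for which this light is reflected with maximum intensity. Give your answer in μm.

Top surface (1.0 → 1.332): reflection off a higher-index medium gives a half-wave phase shift.
Ray reflecting at the bottom interface goes from n = 1.332 toward n = 1.0: no phase shift.
Net: one phase inversion between the two reflected rays.
So the condition for constructive reflection is 2 n t = (m + ½) λ.
The fifth-smallest nonzero thickness corresponds to m = 4: t = (m + ½) λ / (2 n) = 4.50 × 778 / (2 × 1.332) = 1314 nm.

1.31 μm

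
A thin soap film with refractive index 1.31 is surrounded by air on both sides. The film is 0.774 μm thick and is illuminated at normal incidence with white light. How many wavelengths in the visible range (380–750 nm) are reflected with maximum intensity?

Top surface (1.0 → 1.31): reflection off a higher-index medium gives a half-wave phase shift.
Ray reflecting at the bottom interface goes from n = 1.31 toward n = 1.0: no phase shift.
Net: one phase inversion between the two reflected rays.
So the condition for constructive reflection is 2 n t = (m + ½) λ.
λ = 2 n t / (m + ½) = 2028 / (m + ½) nm.
m=2: 811 nm (IR); m=3: 579 nm (visible); m=4: 451 nm (visible); m=5: 369 nm (UV).

2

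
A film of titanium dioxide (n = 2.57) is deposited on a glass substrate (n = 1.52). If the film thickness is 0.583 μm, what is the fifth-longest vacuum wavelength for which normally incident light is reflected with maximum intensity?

666 nm

At the upper boundary (n = 1.0 to n = 2.57) the reflected ray undergoes a half-wave phase shift.
Bottom surface (2.57 → 1.52): reflection off a lower-index medium gives no phase shift.
The two reflections differ by half a wavelength.
With one net inversion, constructive interference in reflection requires 2 n t = (m + ½) λ.
λ = 2 n t / (m + ½). The fifth-longest wavelength is m = 4: λ = 2 × 2.57 × 583 / 4.50 = 666 nm.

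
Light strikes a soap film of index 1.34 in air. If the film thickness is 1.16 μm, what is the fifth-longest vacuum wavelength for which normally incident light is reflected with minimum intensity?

622 nm

Ray reflecting at the top interface goes from n = 1.0 toward n = 1.34: a half-wave phase shift.
Ray reflecting at the bottom interface goes from n = 1.34 toward n = 1.0: no phase shift.
Net: one phase inversion between the two reflected rays.
So the condition for destructive reflection is 2 n t = m λ.
λ = 2 n t / m. The fifth-longest wavelength is m = 5: λ = 2 × 1.34 × 1160 / 5.00 = 622 nm.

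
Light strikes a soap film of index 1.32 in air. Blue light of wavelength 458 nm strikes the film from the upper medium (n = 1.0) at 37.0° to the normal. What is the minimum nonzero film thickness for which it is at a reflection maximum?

At the upper boundary (n = 1.0 to n = 1.32) the reflected ray undergoes a half-wave phase shift.
Ray reflecting at the bottom interface goes from n = 1.32 toward n = 1.0: no phase shift.
Exactly one π shift → a net half-wave offset.
So the condition for constructive reflection is 2 n t cos θ_r = (m + ½) λ.
Snell's law: 1.0 sin 37.0° = 1.32 sin θ_r → sin θ_r = 0.456, cos θ_r = 0.890.
Minimum at m = 0: t = λ / (4 n cos θ_r) = 458 / (4 × 1.32 × 0.890) = 97.5 nm.

97.5 nm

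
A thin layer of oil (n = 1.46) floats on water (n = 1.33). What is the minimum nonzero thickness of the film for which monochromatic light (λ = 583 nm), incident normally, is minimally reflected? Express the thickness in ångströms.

Ray reflecting at the top interface goes from n = 1.0 toward n = 1.46: a half-wave phase shift.
At the lower boundary (n = 1.46 to n = 1.33) the reflected ray undergoes no phase shift.
The two reflections differ by half a wavelength.
With one net inversion, destructive interference in reflection requires 2 n t = m λ.
Minimum nonzero at m = 1: t = λ / (2 n) = 583 / (2 × 1.46) = 200 nm.

1997 Å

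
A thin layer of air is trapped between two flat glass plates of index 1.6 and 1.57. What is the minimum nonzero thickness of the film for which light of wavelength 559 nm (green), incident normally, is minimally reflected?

280 nm

Top surface (1.6 → 1.0): reflection off a lower-index medium gives no phase shift.
Bottom surface (1.0 → 1.57): reflection off a higher-index medium gives a half-wave phase shift.
The two reflections differ by half a wavelength.
With one net inversion, destructive interference in reflection requires 2 n t = m λ.
Minimum nonzero at m = 1: t = λ / (2 n) = 559 / (2 × 1.0) = 280 nm.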